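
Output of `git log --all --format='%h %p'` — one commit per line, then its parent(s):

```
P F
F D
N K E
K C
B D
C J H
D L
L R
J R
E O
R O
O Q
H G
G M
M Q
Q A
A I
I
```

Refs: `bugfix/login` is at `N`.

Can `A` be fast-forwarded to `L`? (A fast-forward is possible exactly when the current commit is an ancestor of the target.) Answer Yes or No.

Yes

A fast-forward from A to L is possible iff A is an ancestor of L.
Ancestors of L: {A, I, L, O, Q, R}.
A is among them, so fast-forward is possible.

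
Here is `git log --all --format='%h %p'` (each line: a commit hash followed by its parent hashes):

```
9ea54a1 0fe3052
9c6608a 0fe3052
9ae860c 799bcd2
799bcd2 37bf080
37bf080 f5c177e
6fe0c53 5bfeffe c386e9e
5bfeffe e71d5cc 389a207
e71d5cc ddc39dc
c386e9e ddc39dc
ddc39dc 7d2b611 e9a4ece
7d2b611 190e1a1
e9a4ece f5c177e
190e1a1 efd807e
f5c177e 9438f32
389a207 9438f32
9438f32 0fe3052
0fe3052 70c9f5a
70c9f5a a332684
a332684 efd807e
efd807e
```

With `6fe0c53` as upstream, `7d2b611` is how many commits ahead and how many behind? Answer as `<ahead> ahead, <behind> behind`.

Reachable from 7d2b611: {190e1a1, 7d2b611, efd807e}.
Reachable from 6fe0c53: {0fe3052, 190e1a1, 389a207, 5bfeffe, 6fe0c53, 70c9f5a, 7d2b611, 9438f32, a332684, c386e9e, ddc39dc, e71d5cc, e9a4ece, efd807e, f5c177e}.
Only in 7d2b611's history (ahead): {} — 0.
Only in 6fe0c53's history (behind): {0fe3052, 389a207, 5bfeffe, 6fe0c53, 70c9f5a, 9438f32, a332684, c386e9e, ddc39dc, e71d5cc, e9a4ece, f5c177e} — 12.

0 ahead, 12 behind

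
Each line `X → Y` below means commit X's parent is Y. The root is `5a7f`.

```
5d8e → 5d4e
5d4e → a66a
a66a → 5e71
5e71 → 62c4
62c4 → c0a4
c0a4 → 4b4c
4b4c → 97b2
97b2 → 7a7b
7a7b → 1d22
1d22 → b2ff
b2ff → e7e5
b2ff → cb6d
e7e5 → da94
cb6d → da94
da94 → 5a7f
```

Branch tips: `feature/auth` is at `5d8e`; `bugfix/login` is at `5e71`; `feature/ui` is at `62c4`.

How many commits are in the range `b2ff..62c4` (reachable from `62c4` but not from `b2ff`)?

6

Reachable from 62c4: {1d22, 4b4c, 5a7f, 62c4, 7a7b, 97b2, b2ff, c0a4, cb6d, da94, e7e5}.
Reachable from b2ff: {5a7f, b2ff, cb6d, da94, e7e5}.
In 62c4's history but not b2ff's: {1d22, 4b4c, 62c4, 7a7b, 97b2, c0a4} — 6 commits.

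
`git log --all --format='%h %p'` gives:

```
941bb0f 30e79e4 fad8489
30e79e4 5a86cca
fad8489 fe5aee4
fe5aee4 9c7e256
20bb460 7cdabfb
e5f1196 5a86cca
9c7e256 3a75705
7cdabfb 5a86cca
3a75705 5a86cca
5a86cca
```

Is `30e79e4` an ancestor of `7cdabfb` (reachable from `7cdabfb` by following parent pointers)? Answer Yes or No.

No

Ancestors of 7cdabfb: {5a86cca, 7cdabfb}.
30e79e4 is not in that set, so it is not an ancestor of 7cdabfb.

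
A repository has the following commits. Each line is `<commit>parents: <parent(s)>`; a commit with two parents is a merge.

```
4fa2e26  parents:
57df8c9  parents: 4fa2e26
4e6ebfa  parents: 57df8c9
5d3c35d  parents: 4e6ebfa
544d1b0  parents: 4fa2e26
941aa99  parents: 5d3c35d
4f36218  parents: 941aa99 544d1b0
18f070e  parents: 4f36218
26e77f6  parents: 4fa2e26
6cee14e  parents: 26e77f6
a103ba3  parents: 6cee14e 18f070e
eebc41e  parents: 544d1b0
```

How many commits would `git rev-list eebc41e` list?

Walking parent pointers from eebc41e: reachable set = {4fa2e26, 544d1b0, eebc41e}.
That is 3 commits.

3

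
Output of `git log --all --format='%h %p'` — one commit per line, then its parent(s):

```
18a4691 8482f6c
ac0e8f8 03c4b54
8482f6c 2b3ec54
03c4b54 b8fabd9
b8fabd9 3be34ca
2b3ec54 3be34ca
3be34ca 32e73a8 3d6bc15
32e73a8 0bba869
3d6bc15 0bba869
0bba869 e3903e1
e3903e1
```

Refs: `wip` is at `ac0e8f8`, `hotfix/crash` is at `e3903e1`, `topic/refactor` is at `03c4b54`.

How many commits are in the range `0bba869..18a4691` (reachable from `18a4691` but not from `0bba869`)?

6

Reachable from 18a4691: {0bba869, 18a4691, 2b3ec54, 32e73a8, 3be34ca, 3d6bc15, 8482f6c, e3903e1}.
Reachable from 0bba869: {0bba869, e3903e1}.
In 18a4691's history but not 0bba869's: {18a4691, 2b3ec54, 32e73a8, 3be34ca, 3d6bc15, 8482f6c} — 6 commits.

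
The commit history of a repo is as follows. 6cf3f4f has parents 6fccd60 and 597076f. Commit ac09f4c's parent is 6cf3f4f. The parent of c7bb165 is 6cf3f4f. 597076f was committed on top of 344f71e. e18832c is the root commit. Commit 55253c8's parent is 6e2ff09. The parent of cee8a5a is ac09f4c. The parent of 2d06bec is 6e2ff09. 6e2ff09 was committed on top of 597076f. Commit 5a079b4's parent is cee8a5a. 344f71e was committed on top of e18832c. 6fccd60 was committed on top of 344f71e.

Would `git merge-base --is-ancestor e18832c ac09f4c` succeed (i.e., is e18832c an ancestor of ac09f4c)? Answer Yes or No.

Yes

Ancestors of ac09f4c (commits reachable by following parents): {344f71e, 597076f, 6cf3f4f, 6fccd60, ac09f4c, e18832c}.
e18832c is in that set, so it is an ancestor of ac09f4c.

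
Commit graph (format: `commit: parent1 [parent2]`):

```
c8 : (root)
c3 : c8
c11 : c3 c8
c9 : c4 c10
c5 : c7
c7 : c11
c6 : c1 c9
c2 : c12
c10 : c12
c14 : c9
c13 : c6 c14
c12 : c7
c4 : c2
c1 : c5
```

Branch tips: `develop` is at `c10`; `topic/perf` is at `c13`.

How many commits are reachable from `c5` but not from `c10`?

1

Reachable from c5: {c11, c3, c5, c7, c8}.
Reachable from c10: {c10, c11, c12, c3, c7, c8}.
In c5's history but not c10's: {c5} — 1 commit.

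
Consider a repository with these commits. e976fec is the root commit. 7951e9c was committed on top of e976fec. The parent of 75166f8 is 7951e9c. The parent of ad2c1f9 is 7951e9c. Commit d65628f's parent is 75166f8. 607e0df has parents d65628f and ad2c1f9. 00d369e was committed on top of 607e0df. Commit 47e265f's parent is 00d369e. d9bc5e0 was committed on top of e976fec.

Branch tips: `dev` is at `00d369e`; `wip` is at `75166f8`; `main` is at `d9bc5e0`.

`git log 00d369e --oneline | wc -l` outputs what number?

Walking parent pointers from 00d369e: reachable set = {00d369e, 607e0df, 75166f8, 7951e9c, ad2c1f9, d65628f, e976fec}.
That is 7 commits.

7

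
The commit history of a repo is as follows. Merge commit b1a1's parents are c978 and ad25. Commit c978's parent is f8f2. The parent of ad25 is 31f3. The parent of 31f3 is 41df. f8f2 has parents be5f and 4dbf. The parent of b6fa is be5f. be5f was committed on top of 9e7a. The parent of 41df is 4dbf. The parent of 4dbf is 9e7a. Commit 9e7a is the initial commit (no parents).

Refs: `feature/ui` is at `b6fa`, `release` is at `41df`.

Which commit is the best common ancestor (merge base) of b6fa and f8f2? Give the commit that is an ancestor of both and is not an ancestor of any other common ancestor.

Ancestors of b6fa: {9e7a, b6fa, be5f}.
Ancestors of f8f2: {4dbf, 9e7a, be5f, f8f2}.
Common ancestors: {9e7a, be5f}.
Among these, be5f is not an ancestor of any other common ancestor — it is the merge base.

be5f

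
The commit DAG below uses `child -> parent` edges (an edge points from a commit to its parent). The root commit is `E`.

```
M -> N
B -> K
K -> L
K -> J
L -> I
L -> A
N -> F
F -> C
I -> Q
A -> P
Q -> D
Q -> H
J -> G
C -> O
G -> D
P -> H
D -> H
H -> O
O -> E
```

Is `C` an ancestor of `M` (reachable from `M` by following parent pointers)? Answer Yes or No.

Ancestors of M (commits reachable by following parents): {C, E, F, M, N, O}.
C is in that set, so it is an ancestor of M.

Yes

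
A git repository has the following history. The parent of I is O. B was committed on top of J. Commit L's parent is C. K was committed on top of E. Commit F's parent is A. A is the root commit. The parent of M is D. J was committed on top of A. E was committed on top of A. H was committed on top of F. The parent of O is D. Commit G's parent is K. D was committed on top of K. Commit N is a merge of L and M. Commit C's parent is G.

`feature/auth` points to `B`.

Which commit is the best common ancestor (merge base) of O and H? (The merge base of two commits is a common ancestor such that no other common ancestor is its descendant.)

Ancestors of O: {A, D, E, K, O}.
Ancestors of H: {A, F, H}.
Common ancestors: {A}.
The only common ancestor is A, so it is the merge base.

A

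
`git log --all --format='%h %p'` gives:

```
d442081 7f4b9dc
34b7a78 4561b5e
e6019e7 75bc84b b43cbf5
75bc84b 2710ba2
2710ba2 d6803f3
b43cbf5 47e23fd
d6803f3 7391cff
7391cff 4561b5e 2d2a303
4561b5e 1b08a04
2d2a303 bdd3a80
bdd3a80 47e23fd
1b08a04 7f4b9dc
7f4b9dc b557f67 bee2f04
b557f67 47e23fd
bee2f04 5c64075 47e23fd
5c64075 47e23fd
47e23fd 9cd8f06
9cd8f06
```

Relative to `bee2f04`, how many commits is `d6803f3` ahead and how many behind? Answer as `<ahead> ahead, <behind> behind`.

Reachable from d6803f3: {1b08a04, 2d2a303, 4561b5e, 47e23fd, 5c64075, 7391cff, 7f4b9dc, 9cd8f06, b557f67, bdd3a80, bee2f04, d6803f3}.
Reachable from bee2f04: {47e23fd, 5c64075, 9cd8f06, bee2f04}.
Only in d6803f3's history (ahead): {1b08a04, 2d2a303, 4561b5e, 7391cff, 7f4b9dc, b557f67, bdd3a80, d6803f3} — 8.
Only in bee2f04's history (behind): {} — 0.

8 ahead, 0 behind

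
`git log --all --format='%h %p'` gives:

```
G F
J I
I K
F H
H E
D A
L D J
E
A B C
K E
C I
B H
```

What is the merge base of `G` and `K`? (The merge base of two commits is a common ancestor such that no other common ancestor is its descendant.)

Ancestors of G: {E, F, G, H}.
Ancestors of K: {E, K}.
Common ancestors: {E}.
The only common ancestor is E, so it is the merge base.

E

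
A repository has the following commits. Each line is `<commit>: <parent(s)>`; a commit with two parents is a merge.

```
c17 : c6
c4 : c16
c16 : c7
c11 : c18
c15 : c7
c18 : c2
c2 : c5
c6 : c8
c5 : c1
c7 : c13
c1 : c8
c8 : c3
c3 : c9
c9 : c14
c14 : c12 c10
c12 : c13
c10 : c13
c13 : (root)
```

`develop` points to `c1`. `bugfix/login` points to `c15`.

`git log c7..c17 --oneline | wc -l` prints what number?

8

Reachable from c17: {c10, c12, c13, c14, c17, c3, c6, c8, c9}.
Reachable from c7: {c13, c7}.
In c17's history but not c7's: {c10, c12, c14, c17, c3, c6, c8, c9} — 8 commits.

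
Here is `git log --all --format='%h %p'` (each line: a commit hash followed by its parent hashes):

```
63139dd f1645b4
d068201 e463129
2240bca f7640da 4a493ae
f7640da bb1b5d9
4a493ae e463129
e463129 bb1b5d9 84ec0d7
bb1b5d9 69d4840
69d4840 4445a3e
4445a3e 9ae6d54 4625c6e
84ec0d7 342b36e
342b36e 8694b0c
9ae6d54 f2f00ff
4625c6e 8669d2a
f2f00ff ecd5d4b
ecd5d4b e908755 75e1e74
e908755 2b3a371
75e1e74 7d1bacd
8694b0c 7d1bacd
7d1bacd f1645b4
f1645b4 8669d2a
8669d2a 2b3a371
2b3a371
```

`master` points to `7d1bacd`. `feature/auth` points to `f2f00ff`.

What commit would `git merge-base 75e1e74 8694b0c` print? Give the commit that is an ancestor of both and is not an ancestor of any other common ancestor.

Ancestors of 75e1e74: {2b3a371, 75e1e74, 7d1bacd, 8669d2a, f1645b4}.
Ancestors of 8694b0c: {2b3a371, 7d1bacd, 8669d2a, 8694b0c, f1645b4}.
Common ancestors: {2b3a371, 7d1bacd, 8669d2a, f1645b4}.
Among these, 7d1bacd is not an ancestor of any other common ancestor — it is the merge base.

7d1bacd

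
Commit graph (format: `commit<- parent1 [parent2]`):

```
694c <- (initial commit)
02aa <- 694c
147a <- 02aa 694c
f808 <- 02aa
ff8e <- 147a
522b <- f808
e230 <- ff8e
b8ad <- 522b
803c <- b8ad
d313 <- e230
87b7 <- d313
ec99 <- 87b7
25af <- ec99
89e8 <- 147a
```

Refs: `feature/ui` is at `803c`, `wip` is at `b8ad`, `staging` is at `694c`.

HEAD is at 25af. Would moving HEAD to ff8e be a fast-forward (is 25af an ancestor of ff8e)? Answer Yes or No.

No

A fast-forward from 25af to ff8e is possible iff 25af is an ancestor of ff8e.
Ancestors of ff8e: {02aa, 147a, 694c, ff8e}.
25af is not among them, so fast-forward is not possible.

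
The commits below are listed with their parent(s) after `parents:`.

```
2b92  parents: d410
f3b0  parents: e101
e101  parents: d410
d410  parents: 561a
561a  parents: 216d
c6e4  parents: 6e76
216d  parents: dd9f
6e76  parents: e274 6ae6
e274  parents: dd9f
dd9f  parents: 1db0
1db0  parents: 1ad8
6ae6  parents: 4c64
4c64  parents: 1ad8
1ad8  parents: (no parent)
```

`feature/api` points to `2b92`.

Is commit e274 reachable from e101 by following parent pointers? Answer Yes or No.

No

Ancestors of e101: {1ad8, 1db0, 216d, 561a, d410, dd9f, e101}.
e274 is not in that set, so it is not an ancestor of e101.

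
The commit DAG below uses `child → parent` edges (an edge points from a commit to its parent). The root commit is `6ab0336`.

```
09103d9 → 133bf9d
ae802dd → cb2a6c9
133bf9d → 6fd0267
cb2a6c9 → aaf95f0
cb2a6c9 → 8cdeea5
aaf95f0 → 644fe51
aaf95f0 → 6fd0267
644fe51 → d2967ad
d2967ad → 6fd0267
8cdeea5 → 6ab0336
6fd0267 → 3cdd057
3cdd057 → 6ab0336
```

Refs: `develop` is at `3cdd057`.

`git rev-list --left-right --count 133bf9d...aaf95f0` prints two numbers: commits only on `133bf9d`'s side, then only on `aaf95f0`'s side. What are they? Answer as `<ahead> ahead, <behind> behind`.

Reachable from 133bf9d: {133bf9d, 3cdd057, 6ab0336, 6fd0267}.
Reachable from aaf95f0: {3cdd057, 644fe51, 6ab0336, 6fd0267, aaf95f0, d2967ad}.
Only in 133bf9d's history (ahead): {133bf9d} — 1.
Only in aaf95f0's history (behind): {644fe51, aaf95f0, d2967ad} — 3.

1 ahead, 3 behind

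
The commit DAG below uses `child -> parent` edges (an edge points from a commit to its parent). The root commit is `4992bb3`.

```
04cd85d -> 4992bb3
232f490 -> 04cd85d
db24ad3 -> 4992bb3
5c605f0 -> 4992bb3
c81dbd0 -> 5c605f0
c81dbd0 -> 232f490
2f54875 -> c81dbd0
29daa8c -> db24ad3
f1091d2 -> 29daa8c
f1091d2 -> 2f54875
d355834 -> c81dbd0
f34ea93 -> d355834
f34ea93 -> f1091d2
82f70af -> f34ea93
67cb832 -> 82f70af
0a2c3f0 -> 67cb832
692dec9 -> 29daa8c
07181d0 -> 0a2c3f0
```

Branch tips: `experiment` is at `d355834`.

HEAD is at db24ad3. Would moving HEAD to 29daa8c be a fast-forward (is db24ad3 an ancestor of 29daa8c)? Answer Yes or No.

Yes

A fast-forward from db24ad3 to 29daa8c is possible iff db24ad3 is an ancestor of 29daa8c.
Ancestors of 29daa8c: {29daa8c, 4992bb3, db24ad3}.
db24ad3 is among them, so fast-forward is possible.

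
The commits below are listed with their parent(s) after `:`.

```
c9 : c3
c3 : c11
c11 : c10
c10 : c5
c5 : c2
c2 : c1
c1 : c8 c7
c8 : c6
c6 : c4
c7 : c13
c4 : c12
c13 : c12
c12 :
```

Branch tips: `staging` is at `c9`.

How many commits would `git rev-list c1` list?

Walking parent pointers from c1: reachable set = {c1, c12, c13, c4, c6, c7, c8}.
That is 7 commits.

7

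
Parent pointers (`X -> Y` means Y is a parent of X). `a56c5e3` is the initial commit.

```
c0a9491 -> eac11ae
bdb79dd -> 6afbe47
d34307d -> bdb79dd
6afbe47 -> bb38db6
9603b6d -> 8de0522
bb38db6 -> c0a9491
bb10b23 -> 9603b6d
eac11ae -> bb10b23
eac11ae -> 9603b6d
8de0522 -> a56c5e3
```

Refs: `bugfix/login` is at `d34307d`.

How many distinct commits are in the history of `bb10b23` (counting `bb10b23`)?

4

Walking parent pointers from bb10b23: reachable set = {8de0522, 9603b6d, a56c5e3, bb10b23}.
That is 4 commits.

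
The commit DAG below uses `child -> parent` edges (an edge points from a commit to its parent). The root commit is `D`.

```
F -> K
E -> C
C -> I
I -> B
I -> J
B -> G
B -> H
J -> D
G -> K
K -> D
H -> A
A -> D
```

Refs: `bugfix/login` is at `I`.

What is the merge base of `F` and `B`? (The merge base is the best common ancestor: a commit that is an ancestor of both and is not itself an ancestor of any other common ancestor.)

K

Ancestors of F: {D, F, K}.
Ancestors of B: {A, B, D, G, H, K}.
Common ancestors: {D, K}.
Among these, K is not an ancestor of any other common ancestor — it is the merge base.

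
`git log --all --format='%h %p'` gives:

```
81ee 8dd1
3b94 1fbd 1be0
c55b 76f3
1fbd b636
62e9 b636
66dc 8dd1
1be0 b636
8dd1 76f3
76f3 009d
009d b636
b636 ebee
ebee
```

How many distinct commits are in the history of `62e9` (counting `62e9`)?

Walking parent pointers from 62e9: reachable set = {62e9, b636, ebee}.
That is 3 commits.

3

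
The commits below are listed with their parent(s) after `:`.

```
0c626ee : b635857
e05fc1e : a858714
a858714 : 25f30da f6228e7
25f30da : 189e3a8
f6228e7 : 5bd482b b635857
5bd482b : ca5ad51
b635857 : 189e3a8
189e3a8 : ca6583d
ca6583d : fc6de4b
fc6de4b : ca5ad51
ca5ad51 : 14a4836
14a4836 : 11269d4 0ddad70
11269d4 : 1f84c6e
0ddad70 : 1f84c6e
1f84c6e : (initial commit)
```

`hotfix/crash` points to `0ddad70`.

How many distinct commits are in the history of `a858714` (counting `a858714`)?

13

Walking parent pointers from a858714: reachable set = {0ddad70, 11269d4, 14a4836, 189e3a8, 1f84c6e, 25f30da, 5bd482b, a858714, b635857, ca5ad51, ca6583d, f6228e7, fc6de4b}.
That is 13 commits.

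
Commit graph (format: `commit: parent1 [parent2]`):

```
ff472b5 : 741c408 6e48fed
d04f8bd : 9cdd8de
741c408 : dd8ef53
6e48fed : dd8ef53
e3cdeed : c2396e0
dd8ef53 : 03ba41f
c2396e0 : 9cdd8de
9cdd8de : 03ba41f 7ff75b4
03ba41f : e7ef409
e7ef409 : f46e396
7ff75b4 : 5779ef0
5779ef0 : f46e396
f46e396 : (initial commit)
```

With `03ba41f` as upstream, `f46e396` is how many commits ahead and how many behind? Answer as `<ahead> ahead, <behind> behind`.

Reachable from f46e396: {f46e396}.
Reachable from 03ba41f: {03ba41f, e7ef409, f46e396}.
Only in f46e396's history (ahead): {} — 0.
Only in 03ba41f's history (behind): {03ba41f, e7ef409} — 2.

0 ahead, 2 behind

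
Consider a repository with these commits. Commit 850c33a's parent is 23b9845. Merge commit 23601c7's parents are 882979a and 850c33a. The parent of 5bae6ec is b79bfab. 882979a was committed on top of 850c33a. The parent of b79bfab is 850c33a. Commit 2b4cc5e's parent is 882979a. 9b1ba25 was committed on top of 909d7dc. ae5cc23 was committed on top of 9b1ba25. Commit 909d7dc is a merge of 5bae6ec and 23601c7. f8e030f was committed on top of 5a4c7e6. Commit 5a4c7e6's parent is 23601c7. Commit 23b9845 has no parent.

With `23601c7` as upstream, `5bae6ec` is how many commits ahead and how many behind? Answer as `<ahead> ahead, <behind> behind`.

Reachable from 5bae6ec: {23b9845, 5bae6ec, 850c33a, b79bfab}.
Reachable from 23601c7: {23601c7, 23b9845, 850c33a, 882979a}.
Only in 5bae6ec's history (ahead): {5bae6ec, b79bfab} — 2.
Only in 23601c7's history (behind): {23601c7, 882979a} — 2.

2 ahead, 2 behind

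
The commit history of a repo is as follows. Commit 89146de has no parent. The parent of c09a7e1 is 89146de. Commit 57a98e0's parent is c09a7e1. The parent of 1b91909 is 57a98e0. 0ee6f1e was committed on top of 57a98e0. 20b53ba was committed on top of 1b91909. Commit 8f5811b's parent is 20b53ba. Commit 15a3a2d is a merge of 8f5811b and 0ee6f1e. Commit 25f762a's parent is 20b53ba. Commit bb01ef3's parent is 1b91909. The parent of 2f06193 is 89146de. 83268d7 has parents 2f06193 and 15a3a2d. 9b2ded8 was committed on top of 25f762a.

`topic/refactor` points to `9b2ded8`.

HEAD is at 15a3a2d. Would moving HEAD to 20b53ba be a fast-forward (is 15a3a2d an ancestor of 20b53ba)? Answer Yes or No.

No

A fast-forward from 15a3a2d to 20b53ba is possible iff 15a3a2d is an ancestor of 20b53ba.
Ancestors of 20b53ba: {1b91909, 20b53ba, 57a98e0, 89146de, c09a7e1}.
15a3a2d is not among them, so fast-forward is not possible.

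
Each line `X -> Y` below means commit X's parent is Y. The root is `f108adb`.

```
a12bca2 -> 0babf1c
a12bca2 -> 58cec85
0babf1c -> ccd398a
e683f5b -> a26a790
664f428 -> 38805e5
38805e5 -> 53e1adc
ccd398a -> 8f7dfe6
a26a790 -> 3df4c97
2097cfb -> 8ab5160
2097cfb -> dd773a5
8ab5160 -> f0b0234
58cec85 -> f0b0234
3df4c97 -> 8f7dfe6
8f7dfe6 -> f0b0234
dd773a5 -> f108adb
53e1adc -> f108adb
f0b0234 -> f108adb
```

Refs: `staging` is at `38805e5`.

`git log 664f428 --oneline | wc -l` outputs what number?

Walking parent pointers from 664f428: reachable set = {38805e5, 53e1adc, 664f428, f108adb}.
That is 4 commits.

4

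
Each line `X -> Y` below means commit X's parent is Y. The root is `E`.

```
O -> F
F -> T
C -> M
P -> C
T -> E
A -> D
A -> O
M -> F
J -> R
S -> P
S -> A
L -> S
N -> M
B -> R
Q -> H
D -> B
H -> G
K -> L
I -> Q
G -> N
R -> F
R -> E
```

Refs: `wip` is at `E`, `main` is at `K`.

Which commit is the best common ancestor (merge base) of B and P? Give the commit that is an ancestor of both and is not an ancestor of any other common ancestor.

F

Ancestors of B: {B, E, F, R, T}.
Ancestors of P: {C, E, F, M, P, T}.
Common ancestors: {E, F, T}.
Among these, F is not an ancestor of any other common ancestor — it is the merge base.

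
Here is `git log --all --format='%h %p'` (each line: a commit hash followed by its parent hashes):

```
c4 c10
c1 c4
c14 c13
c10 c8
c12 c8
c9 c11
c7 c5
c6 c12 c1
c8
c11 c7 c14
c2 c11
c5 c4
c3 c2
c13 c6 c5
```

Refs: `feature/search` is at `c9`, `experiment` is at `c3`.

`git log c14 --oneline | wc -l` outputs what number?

Walking parent pointers from c14: reachable set = {c1, c10, c12, c13, c14, c4, c5, c6, c8}.
That is 9 commits.

9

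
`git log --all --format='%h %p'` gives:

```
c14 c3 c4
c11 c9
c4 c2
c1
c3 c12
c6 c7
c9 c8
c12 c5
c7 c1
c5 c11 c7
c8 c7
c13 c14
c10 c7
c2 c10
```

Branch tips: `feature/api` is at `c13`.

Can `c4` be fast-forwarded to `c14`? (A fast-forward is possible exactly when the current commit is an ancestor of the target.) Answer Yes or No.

A fast-forward from c4 to c14 is possible iff c4 is an ancestor of c14.
Ancestors of c14: {c1, c10, c11, c12, c14, c2, c3, c4, c5, c7, c8, c9}.
c4 is among them, so fast-forward is possible.

Yes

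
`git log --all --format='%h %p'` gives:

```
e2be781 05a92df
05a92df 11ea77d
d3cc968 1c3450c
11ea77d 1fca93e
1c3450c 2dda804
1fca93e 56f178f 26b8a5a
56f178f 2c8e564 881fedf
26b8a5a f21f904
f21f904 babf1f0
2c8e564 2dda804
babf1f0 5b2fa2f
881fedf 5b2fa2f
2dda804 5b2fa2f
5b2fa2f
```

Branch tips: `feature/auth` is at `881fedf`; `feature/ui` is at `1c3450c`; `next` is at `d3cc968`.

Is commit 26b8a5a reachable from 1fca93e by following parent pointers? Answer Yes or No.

Ancestors of 1fca93e (commits reachable by following parents): {1fca93e, 26b8a5a, 2c8e564, 2dda804, 56f178f, 5b2fa2f, 881fedf, babf1f0, f21f904}.
26b8a5a is in that set, so it is an ancestor of 1fca93e.

Yes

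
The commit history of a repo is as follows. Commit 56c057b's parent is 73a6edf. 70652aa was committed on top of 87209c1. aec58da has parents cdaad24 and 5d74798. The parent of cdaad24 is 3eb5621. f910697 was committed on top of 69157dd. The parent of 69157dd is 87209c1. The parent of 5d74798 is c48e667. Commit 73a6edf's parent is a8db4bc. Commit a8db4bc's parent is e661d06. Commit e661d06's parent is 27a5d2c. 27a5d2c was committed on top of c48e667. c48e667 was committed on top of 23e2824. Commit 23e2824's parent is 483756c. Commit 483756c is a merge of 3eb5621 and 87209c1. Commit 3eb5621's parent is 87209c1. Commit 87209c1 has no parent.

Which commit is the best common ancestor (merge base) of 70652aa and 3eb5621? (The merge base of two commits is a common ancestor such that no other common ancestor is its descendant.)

87209c1

Ancestors of 70652aa: {70652aa, 87209c1}.
Ancestors of 3eb5621: {3eb5621, 87209c1}.
Common ancestors: {87209c1}.
The only common ancestor is 87209c1, so it is the merge base.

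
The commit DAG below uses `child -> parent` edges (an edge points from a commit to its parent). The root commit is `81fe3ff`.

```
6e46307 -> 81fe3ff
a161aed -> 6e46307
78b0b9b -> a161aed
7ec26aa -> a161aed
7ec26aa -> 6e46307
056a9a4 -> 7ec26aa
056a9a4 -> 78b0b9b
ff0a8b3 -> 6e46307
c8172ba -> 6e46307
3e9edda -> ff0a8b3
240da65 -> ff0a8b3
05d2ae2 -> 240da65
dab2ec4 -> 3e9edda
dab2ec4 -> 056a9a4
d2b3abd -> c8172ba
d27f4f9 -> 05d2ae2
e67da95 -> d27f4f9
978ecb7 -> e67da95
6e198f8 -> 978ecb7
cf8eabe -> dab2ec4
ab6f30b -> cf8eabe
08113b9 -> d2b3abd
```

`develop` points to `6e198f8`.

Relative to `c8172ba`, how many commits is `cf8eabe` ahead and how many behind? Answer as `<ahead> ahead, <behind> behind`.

8 ahead, 1 behind

Reachable from cf8eabe: {056a9a4, 3e9edda, 6e46307, 78b0b9b, 7ec26aa, 81fe3ff, a161aed, cf8eabe, dab2ec4, ff0a8b3}.
Reachable from c8172ba: {6e46307, 81fe3ff, c8172ba}.
Only in cf8eabe's history (ahead): {056a9a4, 3e9edda, 78b0b9b, 7ec26aa, a161aed, cf8eabe, dab2ec4, ff0a8b3} — 8.
Only in c8172ba's history (behind): {c8172ba} — 1.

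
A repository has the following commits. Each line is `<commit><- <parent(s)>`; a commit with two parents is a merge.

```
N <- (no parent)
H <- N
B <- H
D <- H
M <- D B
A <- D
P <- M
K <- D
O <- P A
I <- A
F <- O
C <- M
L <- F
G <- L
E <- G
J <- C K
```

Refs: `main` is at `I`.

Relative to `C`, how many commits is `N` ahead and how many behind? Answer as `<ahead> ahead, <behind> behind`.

Reachable from N: {N}.
Reachable from C: {B, C, D, H, M, N}.
Only in N's history (ahead): {} — 0.
Only in C's history (behind): {B, C, D, H, M} — 5.

0 ahead, 5 behind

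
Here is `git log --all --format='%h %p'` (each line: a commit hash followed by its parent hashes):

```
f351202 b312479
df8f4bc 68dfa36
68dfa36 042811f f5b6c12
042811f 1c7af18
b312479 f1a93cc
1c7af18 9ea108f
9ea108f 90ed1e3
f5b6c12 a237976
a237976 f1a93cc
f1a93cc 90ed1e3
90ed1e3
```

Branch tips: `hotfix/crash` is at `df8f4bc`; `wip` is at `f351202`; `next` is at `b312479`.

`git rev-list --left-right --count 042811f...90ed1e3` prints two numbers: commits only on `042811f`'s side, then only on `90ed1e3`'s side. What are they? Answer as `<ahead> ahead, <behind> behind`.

3 ahead, 0 behind

Reachable from 042811f: {042811f, 1c7af18, 90ed1e3, 9ea108f}.
Reachable from 90ed1e3: {90ed1e3}.
Only in 042811f's history (ahead): {042811f, 1c7af18, 9ea108f} — 3.
Only in 90ed1e3's history (behind): {} — 0.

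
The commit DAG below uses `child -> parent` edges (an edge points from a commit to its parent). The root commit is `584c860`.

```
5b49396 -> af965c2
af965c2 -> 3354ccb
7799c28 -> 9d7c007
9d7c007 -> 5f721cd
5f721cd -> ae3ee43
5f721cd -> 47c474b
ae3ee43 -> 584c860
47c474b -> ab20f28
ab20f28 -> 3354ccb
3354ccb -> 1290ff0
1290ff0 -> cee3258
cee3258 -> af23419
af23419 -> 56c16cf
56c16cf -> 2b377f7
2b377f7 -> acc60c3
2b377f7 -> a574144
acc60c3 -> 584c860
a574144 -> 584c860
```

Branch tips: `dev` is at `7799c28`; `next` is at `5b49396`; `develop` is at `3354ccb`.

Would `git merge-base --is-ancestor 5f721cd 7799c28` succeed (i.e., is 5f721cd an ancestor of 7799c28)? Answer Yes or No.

Ancestors of 7799c28 (commits reachable by following parents): {1290ff0, 2b377f7, 3354ccb, 47c474b, 56c16cf, 584c860, 5f721cd, 7799c28, 9d7c007, a574144, ab20f28, acc60c3, ae3ee43, af23419, cee3258}.
5f721cd is in that set, so it is an ancestor of 7799c28.

Yes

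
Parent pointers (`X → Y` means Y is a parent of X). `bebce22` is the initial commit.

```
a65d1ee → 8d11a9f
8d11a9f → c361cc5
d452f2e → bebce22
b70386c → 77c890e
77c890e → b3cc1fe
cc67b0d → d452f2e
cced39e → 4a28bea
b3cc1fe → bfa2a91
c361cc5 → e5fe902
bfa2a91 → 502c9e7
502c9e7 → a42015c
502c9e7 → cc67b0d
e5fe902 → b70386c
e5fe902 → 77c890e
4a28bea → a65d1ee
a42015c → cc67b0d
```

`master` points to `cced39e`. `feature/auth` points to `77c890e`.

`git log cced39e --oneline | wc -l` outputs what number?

Walking parent pointers from cced39e: reachable set = {4a28bea, 502c9e7, 77c890e, 8d11a9f, a42015c, a65d1ee, b3cc1fe, b70386c, bebce22, bfa2a91, c361cc5, cc67b0d, cced39e, d452f2e, e5fe902}.
That is 15 commits.

15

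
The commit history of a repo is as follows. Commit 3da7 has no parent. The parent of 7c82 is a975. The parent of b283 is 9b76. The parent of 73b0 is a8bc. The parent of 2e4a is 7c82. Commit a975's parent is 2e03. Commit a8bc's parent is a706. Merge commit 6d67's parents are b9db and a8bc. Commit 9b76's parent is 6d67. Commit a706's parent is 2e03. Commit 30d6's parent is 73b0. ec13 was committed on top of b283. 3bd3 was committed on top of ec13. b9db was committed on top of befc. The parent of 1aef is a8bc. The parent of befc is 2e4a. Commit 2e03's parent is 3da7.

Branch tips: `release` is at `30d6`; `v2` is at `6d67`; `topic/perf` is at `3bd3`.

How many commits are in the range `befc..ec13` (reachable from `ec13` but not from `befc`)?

7

Reachable from ec13: {2e03, 2e4a, 3da7, 6d67, 7c82, 9b76, a706, a8bc, a975, b283, b9db, befc, ec13}.
Reachable from befc: {2e03, 2e4a, 3da7, 7c82, a975, befc}.
In ec13's history but not befc's: {6d67, 9b76, a706, a8bc, b283, b9db, ec13} — 7 commits.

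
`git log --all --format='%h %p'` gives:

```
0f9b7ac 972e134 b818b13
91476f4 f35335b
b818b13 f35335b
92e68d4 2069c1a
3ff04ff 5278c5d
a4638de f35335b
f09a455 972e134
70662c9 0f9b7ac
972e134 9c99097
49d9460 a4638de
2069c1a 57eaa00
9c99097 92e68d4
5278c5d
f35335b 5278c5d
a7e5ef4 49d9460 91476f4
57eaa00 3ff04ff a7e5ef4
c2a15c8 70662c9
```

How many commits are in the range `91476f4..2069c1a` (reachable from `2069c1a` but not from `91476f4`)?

6

Reachable from 2069c1a: {2069c1a, 3ff04ff, 49d9460, 5278c5d, 57eaa00, 91476f4, a4638de, a7e5ef4, f35335b}.
Reachable from 91476f4: {5278c5d, 91476f4, f35335b}.
In 2069c1a's history but not 91476f4's: {2069c1a, 3ff04ff, 49d9460, 57eaa00, a4638de, a7e5ef4} — 6 commits.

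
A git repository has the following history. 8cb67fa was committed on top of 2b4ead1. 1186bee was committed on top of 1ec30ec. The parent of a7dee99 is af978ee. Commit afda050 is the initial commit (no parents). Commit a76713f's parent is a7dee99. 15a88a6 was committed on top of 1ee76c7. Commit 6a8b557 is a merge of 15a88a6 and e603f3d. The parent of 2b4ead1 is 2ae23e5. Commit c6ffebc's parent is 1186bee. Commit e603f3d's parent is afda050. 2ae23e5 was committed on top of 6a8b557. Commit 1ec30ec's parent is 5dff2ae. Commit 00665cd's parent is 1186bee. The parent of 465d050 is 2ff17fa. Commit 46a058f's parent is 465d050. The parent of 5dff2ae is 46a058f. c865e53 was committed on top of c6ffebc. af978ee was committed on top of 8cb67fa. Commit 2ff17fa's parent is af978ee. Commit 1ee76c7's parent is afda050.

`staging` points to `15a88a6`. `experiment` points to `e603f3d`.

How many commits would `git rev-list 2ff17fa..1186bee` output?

5

Reachable from 1186bee: {1186bee, 15a88a6, 1ec30ec, 1ee76c7, 2ae23e5, 2b4ead1, 2ff17fa, 465d050, 46a058f, 5dff2ae, 6a8b557, 8cb67fa, af978ee, afda050, e603f3d}.
Reachable from 2ff17fa: {15a88a6, 1ee76c7, 2ae23e5, 2b4ead1, 2ff17fa, 6a8b557, 8cb67fa, af978ee, afda050, e603f3d}.
In 1186bee's history but not 2ff17fa's: {1186bee, 1ec30ec, 465d050, 46a058f, 5dff2ae} — 5 commits.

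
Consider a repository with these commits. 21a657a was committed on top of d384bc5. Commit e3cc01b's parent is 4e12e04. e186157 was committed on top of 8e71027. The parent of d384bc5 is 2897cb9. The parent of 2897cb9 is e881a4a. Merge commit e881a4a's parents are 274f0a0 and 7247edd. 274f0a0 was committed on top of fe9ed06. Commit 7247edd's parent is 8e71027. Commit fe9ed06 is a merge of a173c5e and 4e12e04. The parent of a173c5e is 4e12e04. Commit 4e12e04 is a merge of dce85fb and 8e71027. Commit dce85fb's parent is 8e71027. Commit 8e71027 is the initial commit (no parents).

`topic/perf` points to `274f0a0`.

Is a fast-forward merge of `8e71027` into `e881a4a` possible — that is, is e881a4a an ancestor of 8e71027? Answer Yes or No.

No

A fast-forward from e881a4a to 8e71027 is possible iff e881a4a is an ancestor of 8e71027.
Ancestors of 8e71027: {8e71027}.
e881a4a is not among them, so fast-forward is not possible.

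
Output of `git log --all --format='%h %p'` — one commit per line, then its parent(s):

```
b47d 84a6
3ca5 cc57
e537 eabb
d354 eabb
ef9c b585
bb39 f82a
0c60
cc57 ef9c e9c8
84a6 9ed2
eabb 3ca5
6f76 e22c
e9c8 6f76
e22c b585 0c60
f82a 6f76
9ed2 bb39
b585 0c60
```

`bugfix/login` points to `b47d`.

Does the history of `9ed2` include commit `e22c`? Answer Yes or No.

Yes

Ancestors of 9ed2 (commits reachable by following parents): {0c60, 6f76, 9ed2, b585, bb39, e22c, f82a}.
e22c is in that set, so it is an ancestor of 9ed2.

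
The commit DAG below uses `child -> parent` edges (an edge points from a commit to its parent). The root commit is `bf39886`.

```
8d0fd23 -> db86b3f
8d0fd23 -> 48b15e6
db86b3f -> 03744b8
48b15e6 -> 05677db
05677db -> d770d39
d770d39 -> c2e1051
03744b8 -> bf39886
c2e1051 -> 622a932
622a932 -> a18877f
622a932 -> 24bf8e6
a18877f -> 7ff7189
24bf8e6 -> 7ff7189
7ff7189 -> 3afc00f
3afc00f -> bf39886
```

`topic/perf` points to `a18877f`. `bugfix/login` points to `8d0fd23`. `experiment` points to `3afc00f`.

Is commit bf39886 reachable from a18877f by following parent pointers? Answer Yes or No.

Yes

Ancestors of a18877f (commits reachable by following parents): {3afc00f, 7ff7189, a18877f, bf39886}.
bf39886 is in that set, so it is an ancestor of a18877f.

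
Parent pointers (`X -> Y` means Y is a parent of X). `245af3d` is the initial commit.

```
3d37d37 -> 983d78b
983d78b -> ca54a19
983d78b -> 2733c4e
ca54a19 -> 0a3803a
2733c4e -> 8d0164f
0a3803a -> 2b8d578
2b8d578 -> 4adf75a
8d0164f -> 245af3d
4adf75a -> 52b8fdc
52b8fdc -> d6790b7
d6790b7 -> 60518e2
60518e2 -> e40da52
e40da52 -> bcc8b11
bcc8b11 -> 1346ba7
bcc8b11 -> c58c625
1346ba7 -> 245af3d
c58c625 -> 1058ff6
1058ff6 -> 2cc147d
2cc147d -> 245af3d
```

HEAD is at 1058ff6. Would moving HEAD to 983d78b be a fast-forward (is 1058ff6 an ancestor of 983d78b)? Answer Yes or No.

Yes

A fast-forward from 1058ff6 to 983d78b is possible iff 1058ff6 is an ancestor of 983d78b.
Ancestors of 983d78b: {0a3803a, 1058ff6, 1346ba7, 245af3d, 2733c4e, 2b8d578, 2cc147d, 4adf75a, 52b8fdc, 60518e2, 8d0164f, 983d78b, bcc8b11, c58c625, ca54a19, d6790b7, e40da52}.
1058ff6 is among them, so fast-forward is possible.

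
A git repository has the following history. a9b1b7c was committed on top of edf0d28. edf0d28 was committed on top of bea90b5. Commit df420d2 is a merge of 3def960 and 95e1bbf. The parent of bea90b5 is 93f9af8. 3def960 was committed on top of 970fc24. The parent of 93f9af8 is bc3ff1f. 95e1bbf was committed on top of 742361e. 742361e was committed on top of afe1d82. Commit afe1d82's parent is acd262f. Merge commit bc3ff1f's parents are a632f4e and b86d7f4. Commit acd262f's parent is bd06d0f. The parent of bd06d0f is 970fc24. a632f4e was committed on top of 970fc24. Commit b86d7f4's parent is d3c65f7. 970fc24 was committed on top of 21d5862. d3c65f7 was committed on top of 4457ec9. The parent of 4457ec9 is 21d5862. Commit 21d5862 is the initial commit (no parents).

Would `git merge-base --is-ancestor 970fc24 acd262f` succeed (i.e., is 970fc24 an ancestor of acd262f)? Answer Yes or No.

Yes

Ancestors of acd262f (commits reachable by following parents): {21d5862, 970fc24, acd262f, bd06d0f}.
970fc24 is in that set, so it is an ancestor of acd262f.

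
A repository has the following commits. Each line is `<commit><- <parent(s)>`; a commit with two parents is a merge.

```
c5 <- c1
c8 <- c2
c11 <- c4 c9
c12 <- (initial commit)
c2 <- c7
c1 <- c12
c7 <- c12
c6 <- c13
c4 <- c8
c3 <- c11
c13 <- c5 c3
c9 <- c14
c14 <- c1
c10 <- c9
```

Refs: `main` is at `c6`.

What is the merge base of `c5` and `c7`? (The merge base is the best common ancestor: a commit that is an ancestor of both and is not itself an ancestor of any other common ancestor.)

Ancestors of c5: {c1, c12, c5}.
Ancestors of c7: {c12, c7}.
Common ancestors: {c12}.
The only common ancestor is c12, so it is the merge base.

c12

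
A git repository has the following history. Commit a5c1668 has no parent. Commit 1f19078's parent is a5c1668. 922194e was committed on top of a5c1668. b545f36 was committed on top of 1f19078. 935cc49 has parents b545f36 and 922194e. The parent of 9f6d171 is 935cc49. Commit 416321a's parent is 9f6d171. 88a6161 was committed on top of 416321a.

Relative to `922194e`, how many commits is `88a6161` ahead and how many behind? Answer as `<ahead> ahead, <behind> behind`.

6 ahead, 0 behind

Reachable from 88a6161: {1f19078, 416321a, 88a6161, 922194e, 935cc49, 9f6d171, a5c1668, b545f36}.
Reachable from 922194e: {922194e, a5c1668}.
Only in 88a6161's history (ahead): {1f19078, 416321a, 88a6161, 935cc49, 9f6d171, b545f36} — 6.
Only in 922194e's history (behind): {} — 0.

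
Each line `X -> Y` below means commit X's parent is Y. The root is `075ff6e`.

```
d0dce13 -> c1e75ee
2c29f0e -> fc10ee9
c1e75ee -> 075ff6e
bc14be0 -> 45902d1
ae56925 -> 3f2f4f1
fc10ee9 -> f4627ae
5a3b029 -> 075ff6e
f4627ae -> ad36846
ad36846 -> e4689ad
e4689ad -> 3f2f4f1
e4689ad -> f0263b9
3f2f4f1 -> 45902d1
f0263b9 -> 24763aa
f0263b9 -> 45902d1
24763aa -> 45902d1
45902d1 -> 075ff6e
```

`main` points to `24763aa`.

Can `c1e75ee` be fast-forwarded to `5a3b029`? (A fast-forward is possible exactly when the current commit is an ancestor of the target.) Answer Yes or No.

No

A fast-forward from c1e75ee to 5a3b029 is possible iff c1e75ee is an ancestor of 5a3b029.
Ancestors of 5a3b029: {075ff6e, 5a3b029}.
c1e75ee is not among them, so fast-forward is not possible.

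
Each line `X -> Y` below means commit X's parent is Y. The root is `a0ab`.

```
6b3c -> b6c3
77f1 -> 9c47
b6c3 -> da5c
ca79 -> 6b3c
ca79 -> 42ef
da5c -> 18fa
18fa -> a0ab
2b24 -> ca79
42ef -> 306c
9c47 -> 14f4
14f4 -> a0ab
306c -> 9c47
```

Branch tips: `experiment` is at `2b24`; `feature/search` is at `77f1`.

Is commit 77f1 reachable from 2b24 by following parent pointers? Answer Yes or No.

Ancestors of 2b24: {14f4, 18fa, 2b24, 306c, 42ef, 6b3c, 9c47, a0ab, b6c3, ca79, da5c}.
77f1 is not in that set, so it is not an ancestor of 2b24.

No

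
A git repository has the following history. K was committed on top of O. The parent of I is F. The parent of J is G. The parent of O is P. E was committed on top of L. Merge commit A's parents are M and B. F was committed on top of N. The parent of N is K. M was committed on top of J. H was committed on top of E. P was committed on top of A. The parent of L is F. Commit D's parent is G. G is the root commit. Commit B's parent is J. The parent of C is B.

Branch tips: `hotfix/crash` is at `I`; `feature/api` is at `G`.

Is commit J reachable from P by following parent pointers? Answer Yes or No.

Yes

Ancestors of P (commits reachable by following parents): {A, B, G, J, M, P}.
J is in that set, so it is an ancestor of P.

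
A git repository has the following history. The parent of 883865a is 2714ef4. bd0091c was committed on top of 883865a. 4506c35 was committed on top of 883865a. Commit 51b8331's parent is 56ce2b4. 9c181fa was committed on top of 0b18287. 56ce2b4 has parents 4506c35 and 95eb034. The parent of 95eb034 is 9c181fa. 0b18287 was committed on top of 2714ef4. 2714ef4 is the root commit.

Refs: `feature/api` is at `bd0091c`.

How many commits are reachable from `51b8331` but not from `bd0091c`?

Reachable from 51b8331: {0b18287, 2714ef4, 4506c35, 51b8331, 56ce2b4, 883865a, 95eb034, 9c181fa}.
Reachable from bd0091c: {2714ef4, 883865a, bd0091c}.
In 51b8331's history but not bd0091c's: {0b18287, 4506c35, 51b8331, 56ce2b4, 95eb034, 9c181fa} — 6 commits.

6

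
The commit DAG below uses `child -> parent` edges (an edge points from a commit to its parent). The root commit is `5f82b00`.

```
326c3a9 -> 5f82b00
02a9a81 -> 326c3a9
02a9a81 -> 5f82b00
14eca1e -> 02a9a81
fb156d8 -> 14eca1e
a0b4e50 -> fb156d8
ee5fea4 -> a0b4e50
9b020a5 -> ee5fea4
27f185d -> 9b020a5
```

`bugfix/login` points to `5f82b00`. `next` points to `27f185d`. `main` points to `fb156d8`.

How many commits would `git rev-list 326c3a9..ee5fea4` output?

Reachable from ee5fea4: {02a9a81, 14eca1e, 326c3a9, 5f82b00, a0b4e50, ee5fea4, fb156d8}.
Reachable from 326c3a9: {326c3a9, 5f82b00}.
In ee5fea4's history but not 326c3a9's: {02a9a81, 14eca1e, a0b4e50, ee5fea4, fb156d8} — 5 commits.

5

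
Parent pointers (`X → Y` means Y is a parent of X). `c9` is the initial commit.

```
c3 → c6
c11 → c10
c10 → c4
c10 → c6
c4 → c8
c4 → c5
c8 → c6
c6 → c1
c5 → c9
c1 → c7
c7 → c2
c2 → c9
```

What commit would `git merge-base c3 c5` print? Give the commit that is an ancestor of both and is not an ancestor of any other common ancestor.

c9

Ancestors of c3: {c1, c2, c3, c6, c7, c9}.
Ancestors of c5: {c5, c9}.
Common ancestors: {c9}.
The only common ancestor is c9, so it is the merge base.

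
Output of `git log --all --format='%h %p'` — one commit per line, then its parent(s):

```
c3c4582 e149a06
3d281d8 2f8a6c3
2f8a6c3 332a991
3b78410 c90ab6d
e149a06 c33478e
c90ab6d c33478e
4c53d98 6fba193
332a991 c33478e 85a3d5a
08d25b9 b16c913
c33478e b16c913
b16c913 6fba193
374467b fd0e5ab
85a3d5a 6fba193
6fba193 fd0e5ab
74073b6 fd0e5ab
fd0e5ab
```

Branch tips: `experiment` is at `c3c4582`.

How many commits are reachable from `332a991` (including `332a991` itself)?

Walking parent pointers from 332a991: reachable set = {332a991, 6fba193, 85a3d5a, b16c913, c33478e, fd0e5ab}.
That is 6 commits.

6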